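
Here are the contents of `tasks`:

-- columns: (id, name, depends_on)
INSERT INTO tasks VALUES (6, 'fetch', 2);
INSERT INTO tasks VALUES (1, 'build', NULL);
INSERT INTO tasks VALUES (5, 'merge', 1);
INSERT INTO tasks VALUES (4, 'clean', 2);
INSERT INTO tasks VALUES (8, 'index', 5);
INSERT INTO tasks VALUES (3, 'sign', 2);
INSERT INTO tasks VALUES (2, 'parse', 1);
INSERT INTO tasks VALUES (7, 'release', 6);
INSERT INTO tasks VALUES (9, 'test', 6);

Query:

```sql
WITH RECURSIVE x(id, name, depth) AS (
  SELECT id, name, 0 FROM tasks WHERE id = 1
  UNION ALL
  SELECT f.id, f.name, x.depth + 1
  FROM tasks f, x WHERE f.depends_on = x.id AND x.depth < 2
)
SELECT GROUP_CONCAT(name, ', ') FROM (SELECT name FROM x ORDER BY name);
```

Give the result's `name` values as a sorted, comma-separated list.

Base: id=1 (build) at depth 0.
Iteration 1: rows with depends_on in {1} -> parse (id 2, depth 1), merge (id 5, depth 1).
Iteration 2: rows with depends_on in {2,5} -> sign (id 3, depth 2), clean (id 4, depth 2), fetch (id 6, depth 2), index (id 8, depth 2).
Iteration 3: depth < 2 fails for all current rows; recursion stops.

build, clean, fetch, index, merge, parse, sign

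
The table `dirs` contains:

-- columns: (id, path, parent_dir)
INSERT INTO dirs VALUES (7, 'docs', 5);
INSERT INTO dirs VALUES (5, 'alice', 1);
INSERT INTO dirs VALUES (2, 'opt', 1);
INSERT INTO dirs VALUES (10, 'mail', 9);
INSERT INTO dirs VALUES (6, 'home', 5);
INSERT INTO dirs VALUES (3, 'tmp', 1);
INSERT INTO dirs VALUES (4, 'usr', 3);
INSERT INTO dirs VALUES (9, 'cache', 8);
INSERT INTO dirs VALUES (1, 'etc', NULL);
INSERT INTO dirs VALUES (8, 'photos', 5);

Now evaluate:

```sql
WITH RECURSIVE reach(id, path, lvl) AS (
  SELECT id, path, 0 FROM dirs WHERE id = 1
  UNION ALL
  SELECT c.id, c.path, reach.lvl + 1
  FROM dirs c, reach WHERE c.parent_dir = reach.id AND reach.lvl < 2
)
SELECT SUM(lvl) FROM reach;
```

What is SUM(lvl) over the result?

11

Base: id=1 (etc) at lvl 0.
Iteration 1: rows with parent_dir in {1} -> opt (id 2, lvl 1), tmp (id 3, lvl 1), alice (id 5, lvl 1).
Iteration 2: rows with parent_dir in {2,3,5} -> usr (id 4, lvl 2), home (id 6, lvl 2), docs (id 7, lvl 2), photos (id 8, lvl 2).
Iteration 3: lvl < 2 fails for all current rows; recursion stops.
SUM(lvl) = 0 + 1 + 1 + 1 + 2 + 2 + 2 + 2 = 11.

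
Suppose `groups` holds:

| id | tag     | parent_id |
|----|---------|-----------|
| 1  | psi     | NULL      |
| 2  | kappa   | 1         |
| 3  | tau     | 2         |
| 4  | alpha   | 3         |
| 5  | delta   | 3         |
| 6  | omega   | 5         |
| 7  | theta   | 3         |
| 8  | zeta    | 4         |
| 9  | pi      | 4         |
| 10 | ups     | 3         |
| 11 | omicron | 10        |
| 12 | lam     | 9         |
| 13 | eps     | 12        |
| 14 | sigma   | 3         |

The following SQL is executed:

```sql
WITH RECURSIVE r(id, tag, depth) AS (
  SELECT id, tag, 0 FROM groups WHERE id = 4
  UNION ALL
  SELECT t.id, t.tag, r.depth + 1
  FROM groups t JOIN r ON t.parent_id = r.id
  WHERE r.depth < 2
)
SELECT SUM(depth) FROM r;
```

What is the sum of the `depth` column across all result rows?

Base: id=4 (alpha) at depth 0.
Iteration 1: rows with parent_id in {4} -> zeta (id 8, depth 1), pi (id 9, depth 1).
Iteration 2: rows with parent_id in {8,9} -> lam (id 12, depth 2).
Iteration 3: depth < 2 fails for all current rows; recursion stops.
SUM(depth) = 0 + 1 + 1 + 2 = 4.

4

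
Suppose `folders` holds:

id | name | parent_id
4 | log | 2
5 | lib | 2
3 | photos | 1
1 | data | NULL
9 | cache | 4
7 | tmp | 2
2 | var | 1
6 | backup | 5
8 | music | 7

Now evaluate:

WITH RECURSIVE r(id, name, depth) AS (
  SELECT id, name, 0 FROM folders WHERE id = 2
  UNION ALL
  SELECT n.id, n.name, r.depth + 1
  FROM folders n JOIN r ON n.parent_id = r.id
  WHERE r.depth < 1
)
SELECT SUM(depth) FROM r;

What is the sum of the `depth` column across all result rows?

Base: id=2 (var) at depth 0.
Iteration 1: rows with parent_id in {2} -> log (id 4, depth 1), lib (id 5, depth 1), tmp (id 7, depth 1).
Iteration 2: depth < 1 fails for all current rows; recursion stops.
SUM(depth) = 0 + 1 + 1 + 1 = 3.

3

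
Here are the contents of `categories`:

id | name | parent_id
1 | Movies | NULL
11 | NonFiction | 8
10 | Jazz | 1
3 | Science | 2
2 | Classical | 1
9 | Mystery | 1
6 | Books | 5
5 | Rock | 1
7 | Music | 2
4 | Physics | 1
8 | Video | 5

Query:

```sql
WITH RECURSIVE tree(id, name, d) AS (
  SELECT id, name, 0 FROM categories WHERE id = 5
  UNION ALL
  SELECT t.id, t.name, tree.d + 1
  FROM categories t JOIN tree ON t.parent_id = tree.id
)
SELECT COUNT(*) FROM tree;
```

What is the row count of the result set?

4

Base: id=5 (Rock) at d 0.
Iteration 1: rows with parent_id in {5} -> Books (id 6, d 1), Video (id 8, d 1).
Iteration 2: rows with parent_id in {6,8} -> NonFiction (id 11, d 2).
Iteration 3: no rows with parent_id in {11}; recursion stops.
Total rows emitted: 4.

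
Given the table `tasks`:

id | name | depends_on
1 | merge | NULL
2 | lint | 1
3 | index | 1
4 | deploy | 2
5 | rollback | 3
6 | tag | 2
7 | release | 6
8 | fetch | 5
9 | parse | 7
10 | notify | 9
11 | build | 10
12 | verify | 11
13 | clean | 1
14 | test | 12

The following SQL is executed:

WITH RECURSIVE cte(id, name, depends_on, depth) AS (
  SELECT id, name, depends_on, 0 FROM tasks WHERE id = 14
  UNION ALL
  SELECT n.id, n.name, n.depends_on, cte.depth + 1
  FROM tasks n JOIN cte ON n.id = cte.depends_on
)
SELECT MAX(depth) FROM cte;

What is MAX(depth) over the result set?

8

Base: id=14 (test), depends_on=12, depth 0.
Iteration 1: join on id=12 -> verify (id 12, depends_on=11, depth 1).
Iteration 2: join on id=11 -> build (id 11, depends_on=10, depth 2).
Iteration 3: join on id=10 -> notify (id 10, depends_on=9, depth 3).
Iteration 4: join on id=9 -> parse (id 9, depends_on=7, depth 4).
Iteration 5: join on id=7 -> release (id 7, depends_on=6, depth 5).
Iteration 6: join on id=6 -> tag (id 6, depends_on=2, depth 6).
Iteration 7: join on id=2 -> lint (id 2, depends_on=1, depth 7).
Iteration 8: join on id=1 -> merge (id 1, depends_on=NULL, depth 8).
Iteration 9: depends_on is NULL; no match; recursion stops.
depth values: 0, 1, 2, 3, 4, 5, 6, 7, 8; the maximum is 8.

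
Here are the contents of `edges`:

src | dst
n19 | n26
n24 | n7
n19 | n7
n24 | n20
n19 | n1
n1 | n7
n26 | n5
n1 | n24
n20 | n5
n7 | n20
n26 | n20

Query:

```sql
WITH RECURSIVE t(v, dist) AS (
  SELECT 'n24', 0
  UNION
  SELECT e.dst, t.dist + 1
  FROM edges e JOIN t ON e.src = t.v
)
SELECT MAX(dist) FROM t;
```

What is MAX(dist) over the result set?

Base: (n24, dist=0).
Iteration 1: edges from {n24} -> (n20, dist=1), (n7, dist=1).
Iteration 2: edges from {n20,n7} -> (n20, dist=2), (n5, dist=2).
Iteration 3: edges from {n20,n5} -> (n5, dist=3).
Iteration 4: no outgoing edges from {n5}; recursion stops.
dist values: 0, 1, 1, 2, 2, 3; the maximum is 3.

3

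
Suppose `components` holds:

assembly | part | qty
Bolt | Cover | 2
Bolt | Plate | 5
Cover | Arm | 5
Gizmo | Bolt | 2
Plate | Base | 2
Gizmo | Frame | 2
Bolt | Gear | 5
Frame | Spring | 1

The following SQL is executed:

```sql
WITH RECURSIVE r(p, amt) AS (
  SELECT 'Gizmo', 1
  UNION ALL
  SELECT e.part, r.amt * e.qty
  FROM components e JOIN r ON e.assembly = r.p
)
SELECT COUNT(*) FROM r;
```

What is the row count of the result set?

Base: (Gizmo, amt=1).
Iteration 1: components of {Gizmo} -> Bolt = 1*2 = 2, Frame = 1*2 = 2.
Iteration 2: components of {Bolt,Frame} -> Cover = 2*2 = 4, Gear = 2*5 = 10, Plate = 2*5 = 10, Spring = 2*1 = 2.
Iteration 3: components of {Cover,Gear,Plate,Spring} -> Arm = 4*5 = 20, Base = 10*2 = 20.
Iteration 4: no further components; recursion stops.
Total rows emitted: 9.

9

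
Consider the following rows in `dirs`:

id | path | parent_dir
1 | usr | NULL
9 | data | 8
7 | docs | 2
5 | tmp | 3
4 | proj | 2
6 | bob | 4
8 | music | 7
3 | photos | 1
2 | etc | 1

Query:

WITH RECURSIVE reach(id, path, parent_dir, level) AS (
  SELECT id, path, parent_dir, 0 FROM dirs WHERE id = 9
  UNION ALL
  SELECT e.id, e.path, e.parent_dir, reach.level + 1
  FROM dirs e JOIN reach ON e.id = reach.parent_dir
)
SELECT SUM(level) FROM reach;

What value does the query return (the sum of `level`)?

Base: id=9 (data), parent_dir=8, level 0.
Iteration 1: join on id=8 -> music (id 8, parent_dir=7, level 1).
Iteration 2: join on id=7 -> docs (id 7, parent_dir=2, level 2).
Iteration 3: join on id=2 -> etc (id 2, parent_dir=1, level 3).
Iteration 4: join on id=1 -> usr (id 1, parent_dir=NULL, level 4).
Iteration 5: parent_dir is NULL; no match; recursion stops.
SUM(level) = 0 + 1 + 2 + 3 + 4 = 10.

10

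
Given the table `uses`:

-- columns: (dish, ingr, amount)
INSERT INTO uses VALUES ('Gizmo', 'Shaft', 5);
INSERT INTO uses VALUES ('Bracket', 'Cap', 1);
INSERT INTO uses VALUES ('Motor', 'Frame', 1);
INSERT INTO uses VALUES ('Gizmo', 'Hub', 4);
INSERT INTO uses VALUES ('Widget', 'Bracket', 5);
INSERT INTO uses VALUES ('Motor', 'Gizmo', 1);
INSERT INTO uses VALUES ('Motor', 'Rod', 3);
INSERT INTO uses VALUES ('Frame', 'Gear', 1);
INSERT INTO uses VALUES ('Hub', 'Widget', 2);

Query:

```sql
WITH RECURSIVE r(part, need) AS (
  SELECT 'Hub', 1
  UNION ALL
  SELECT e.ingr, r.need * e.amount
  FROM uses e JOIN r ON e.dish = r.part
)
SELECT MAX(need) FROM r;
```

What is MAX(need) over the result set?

10

Base: (Hub, need=1).
Iteration 1: components of {Hub} -> Widget = 1*2 = 2.
Iteration 2: components of {Widget} -> Bracket = 2*5 = 10.
Iteration 3: components of {Bracket} -> Cap = 10*1 = 10.
Iteration 4: no further components; recursion stops.
need values: 1, 2, 10, 10; the maximum is 10.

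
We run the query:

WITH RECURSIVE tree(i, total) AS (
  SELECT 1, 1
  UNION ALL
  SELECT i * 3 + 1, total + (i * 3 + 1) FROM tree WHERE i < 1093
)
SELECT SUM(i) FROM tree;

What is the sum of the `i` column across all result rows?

1636

Base: i=1, total=1.
Iteration 1: 1 < 1093 holds -> i = 1 * 3 + 1 = 4, total = 1 + 4 = 5.
Iteration 2: 4 < 1093 holds -> i = 4 * 3 + 1 = 13, total = 5 + 13 = 18.
Iteration 3: 13 < 1093 holds -> i = 13 * 3 + 1 = 40, total = 18 + 40 = 58.
Iteration 4: 40 < 1093 holds -> i = 40 * 3 + 1 = 121, total = 58 + 121 = 179.
Iteration 5: 121 < 1093 holds -> i = 121 * 3 + 1 = 364, total = 179 + 364 = 543.
Iteration 6: 364 < 1093 holds -> i = 364 * 3 + 1 = 1093, total = 543 + 1093 = 1636.
Iteration 7: 1093 < 1093 fails; recursion stops.
SUM(i) = 1 + 4 + 13 + 40 + 121 + 364 + 1093 = 1636.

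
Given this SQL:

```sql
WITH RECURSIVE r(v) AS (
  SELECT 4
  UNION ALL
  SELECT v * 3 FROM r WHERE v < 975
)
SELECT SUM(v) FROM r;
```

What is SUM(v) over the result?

Base: v=4.
Iteration 1: 4 < 975 holds -> v = 4 * 3 = 12.
Iteration 2: 12 < 975 holds -> v = 12 * 3 = 36.
Iteration 3: 36 < 975 holds -> v = 36 * 3 = 108.
Iteration 4: 108 < 975 holds -> v = 108 * 3 = 324.
Iteration 5: 324 < 975 holds -> v = 324 * 3 = 972.
Iteration 6: 972 < 975 holds -> v = 972 * 3 = 2916.
Iteration 7: 2916 < 975 fails; recursion stops.
SUM(v) = 4 + 12 + 36 + 108 + 324 + 972 + 2916 = 4372.

4372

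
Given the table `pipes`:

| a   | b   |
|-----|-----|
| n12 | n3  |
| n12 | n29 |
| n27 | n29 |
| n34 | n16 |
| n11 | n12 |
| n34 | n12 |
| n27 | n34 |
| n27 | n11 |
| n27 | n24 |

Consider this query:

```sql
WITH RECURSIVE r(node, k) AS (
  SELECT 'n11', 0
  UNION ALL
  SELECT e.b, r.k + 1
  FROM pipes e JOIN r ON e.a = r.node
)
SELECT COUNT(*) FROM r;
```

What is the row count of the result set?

Base: (n11, k=0).
Iteration 1: edges from {n11} -> (n12, k=1).
Iteration 2: edges from {n12} -> (n29, k=2), (n3, k=2).
Iteration 3: no outgoing edges from {n29,n3}; recursion stops.
Total rows emitted: 4.

4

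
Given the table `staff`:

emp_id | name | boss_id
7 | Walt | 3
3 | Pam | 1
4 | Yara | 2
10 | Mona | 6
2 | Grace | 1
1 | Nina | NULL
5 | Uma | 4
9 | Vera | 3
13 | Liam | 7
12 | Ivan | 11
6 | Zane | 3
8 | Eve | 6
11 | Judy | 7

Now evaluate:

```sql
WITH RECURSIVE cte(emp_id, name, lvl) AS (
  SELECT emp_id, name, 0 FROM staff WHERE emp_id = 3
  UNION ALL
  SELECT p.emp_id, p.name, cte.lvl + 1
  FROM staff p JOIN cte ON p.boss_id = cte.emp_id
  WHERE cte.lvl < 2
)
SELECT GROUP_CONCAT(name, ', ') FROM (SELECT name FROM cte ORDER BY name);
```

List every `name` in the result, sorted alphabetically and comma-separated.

Eve, Judy, Liam, Mona, Pam, Vera, Walt, Zane

Base: emp_id=3 (Pam) at lvl 0.
Iteration 1: rows with boss_id in {3} -> Zane (id 6, lvl 1), Walt (id 7, lvl 1), Vera (id 9, lvl 1).
Iteration 2: rows with boss_id in {6,7,9} -> Eve (id 8, lvl 2), Mona (id 10, lvl 2), Judy (id 11, lvl 2), Liam (id 13, lvl 2).
Iteration 3: lvl < 2 fails for all current rows; recursion stops.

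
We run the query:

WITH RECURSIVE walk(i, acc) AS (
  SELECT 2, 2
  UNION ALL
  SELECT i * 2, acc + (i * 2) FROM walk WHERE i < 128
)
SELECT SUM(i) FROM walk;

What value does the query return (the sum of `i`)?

254

Base: i=2, acc=2.
Iteration 1: 2 < 128 holds -> i = 2 * 2 = 4, acc = 2 + 4 = 6.
Iteration 2: 4 < 128 holds -> i = 4 * 2 = 8, acc = 6 + 8 = 14.
Iteration 3: 8 < 128 holds -> i = 8 * 2 = 16, acc = 14 + 16 = 30.
Iteration 4: 16 < 128 holds -> i = 16 * 2 = 32, acc = 30 + 32 = 62.
Iteration 5: 32 < 128 holds -> i = 32 * 2 = 64, acc = 62 + 64 = 126.
Iteration 6: 64 < 128 holds -> i = 64 * 2 = 128, acc = 126 + 128 = 254.
Iteration 7: 128 < 128 fails; recursion stops.
SUM(i) = 2 + 4 + 8 + 16 + 32 + 64 + 128 = 254.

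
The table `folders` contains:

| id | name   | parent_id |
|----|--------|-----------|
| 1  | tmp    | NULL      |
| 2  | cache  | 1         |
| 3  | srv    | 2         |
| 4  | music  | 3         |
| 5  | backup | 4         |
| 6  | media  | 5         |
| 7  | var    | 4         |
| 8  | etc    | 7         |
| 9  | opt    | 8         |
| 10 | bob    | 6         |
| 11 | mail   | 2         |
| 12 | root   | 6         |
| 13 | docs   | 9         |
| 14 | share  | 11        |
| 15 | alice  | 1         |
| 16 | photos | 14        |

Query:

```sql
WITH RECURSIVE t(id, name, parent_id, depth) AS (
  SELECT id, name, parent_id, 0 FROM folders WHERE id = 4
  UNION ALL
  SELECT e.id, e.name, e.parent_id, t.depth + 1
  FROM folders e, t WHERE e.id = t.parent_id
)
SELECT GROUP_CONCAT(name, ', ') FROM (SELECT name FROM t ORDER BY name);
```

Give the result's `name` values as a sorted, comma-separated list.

Base: id=4 (music), parent_id=3, depth 0.
Iteration 1: join on id=3 -> srv (id 3, parent_id=2, depth 1).
Iteration 2: join on id=2 -> cache (id 2, parent_id=1, depth 2).
Iteration 3: join on id=1 -> tmp (id 1, parent_id=NULL, depth 3).
Iteration 4: parent_id is NULL; no match; recursion stops.

cache, music, srv, tmp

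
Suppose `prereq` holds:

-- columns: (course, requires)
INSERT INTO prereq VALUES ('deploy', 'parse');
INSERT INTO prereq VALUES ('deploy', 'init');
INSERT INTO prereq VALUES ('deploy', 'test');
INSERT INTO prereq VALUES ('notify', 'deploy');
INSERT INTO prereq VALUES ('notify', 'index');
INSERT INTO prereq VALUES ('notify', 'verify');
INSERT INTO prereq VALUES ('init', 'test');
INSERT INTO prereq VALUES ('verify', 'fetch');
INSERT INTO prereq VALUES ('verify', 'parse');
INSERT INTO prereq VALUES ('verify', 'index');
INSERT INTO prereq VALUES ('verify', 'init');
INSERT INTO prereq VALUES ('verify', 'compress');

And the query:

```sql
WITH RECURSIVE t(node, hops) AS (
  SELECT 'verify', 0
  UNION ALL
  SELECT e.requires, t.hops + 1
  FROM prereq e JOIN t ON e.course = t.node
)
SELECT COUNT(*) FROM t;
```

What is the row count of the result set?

7

Base: (verify, hops=0).
Iteration 1: edges from {verify} -> (compress, hops=1), (fetch, hops=1), (index, hops=1), (init, hops=1), (parse, hops=1).
Iteration 2: edges from {compress,fetch,index,init,parse} -> (test, hops=2).
Iteration 3: no outgoing edges from {test}; recursion stops.
Total rows emitted: 7.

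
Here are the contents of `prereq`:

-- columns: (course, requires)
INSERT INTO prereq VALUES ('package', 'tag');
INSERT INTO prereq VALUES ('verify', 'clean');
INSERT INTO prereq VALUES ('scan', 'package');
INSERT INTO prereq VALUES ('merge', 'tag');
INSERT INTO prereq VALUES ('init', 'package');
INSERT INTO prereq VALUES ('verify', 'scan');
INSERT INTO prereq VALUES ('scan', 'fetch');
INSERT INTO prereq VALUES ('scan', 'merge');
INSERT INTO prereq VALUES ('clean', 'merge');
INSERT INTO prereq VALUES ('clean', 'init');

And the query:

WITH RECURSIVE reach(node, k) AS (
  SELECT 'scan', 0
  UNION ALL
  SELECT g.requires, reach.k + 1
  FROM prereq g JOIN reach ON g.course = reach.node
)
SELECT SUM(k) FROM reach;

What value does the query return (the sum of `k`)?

Base: (scan, k=0).
Iteration 1: edges from {scan} -> (fetch, k=1), (merge, k=1), (package, k=1).
Iteration 2: edges from {fetch,merge,package} -> (tag, k=2) x2. [UNION ALL keeps all 2 new rows, including repeats]
Iteration 3: no outgoing edges from {tag}; recursion stops.
SUM(k) = 0 + 1 + 1 + 1 + 2 + 2 = 7.

7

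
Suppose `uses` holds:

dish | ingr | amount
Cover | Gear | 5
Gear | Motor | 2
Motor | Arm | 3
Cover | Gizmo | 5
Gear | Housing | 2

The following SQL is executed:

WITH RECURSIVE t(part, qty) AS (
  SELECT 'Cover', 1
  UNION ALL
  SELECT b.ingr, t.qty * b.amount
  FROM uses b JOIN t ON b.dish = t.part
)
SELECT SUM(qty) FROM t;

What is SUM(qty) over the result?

61

Base: (Cover, qty=1).
Iteration 1: components of {Cover} -> Gear = 1*5 = 5, Gizmo = 1*5 = 5.
Iteration 2: components of {Gear,Gizmo} -> Housing = 5*2 = 10, Motor = 5*2 = 10.
Iteration 3: components of {Housing,Motor} -> Arm = 10*3 = 30.
Iteration 4: no further components; recursion stops.
SUM(qty) = 1 + 5 + 5 + 10 + 10 + 30 = 61.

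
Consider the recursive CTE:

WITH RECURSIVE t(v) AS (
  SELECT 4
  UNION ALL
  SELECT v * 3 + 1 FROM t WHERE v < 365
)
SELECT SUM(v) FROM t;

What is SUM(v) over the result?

Base: v=4.
Iteration 1: 4 < 365 holds -> v = 4 * 3 + 1 = 13.
Iteration 2: 13 < 365 holds -> v = 13 * 3 + 1 = 40.
Iteration 3: 40 < 365 holds -> v = 40 * 3 + 1 = 121.
Iteration 4: 121 < 365 holds -> v = 121 * 3 + 1 = 364.
Iteration 5: 364 < 365 holds -> v = 364 * 3 + 1 = 1093.
Iteration 6: 1093 < 365 fails; recursion stops.
SUM(v) = 4 + 13 + 40 + 121 + 364 + 1093 = 1635.

1635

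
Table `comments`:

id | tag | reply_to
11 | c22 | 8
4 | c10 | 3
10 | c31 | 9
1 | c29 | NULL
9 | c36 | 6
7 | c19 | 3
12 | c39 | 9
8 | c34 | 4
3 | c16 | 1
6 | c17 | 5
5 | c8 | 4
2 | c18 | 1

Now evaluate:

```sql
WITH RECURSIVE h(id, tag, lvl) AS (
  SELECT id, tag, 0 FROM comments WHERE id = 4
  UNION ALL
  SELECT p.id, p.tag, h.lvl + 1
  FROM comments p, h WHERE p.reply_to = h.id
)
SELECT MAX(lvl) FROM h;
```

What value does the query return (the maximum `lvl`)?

Base: id=4 (c10) at lvl 0.
Iteration 1: rows with reply_to in {4} -> c8 (id 5, lvl 1), c34 (id 8, lvl 1).
Iteration 2: rows with reply_to in {5,8} -> c17 (id 6, lvl 2), c22 (id 11, lvl 2).
Iteration 3: rows with reply_to in {6,11} -> c36 (id 9, lvl 3).
Iteration 4: rows with reply_to in {9} -> c31 (id 10, lvl 4), c39 (id 12, lvl 4).
Iteration 5: no rows with reply_to in {10,12}; recursion stops.
lvl values: 0, 1, 1, 2, 2, 3, 4, 4; the maximum is 4.

4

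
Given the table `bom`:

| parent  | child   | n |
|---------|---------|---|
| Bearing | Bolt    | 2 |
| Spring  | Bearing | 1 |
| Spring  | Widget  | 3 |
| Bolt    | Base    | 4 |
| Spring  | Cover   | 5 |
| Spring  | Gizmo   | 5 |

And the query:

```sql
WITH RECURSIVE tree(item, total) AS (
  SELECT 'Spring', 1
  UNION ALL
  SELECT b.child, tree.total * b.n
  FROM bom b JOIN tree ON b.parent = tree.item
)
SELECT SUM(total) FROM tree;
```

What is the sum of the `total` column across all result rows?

25

Base: (Spring, total=1).
Iteration 1: components of {Spring} -> Bearing = 1*1 = 1, Cover = 1*5 = 5, Gizmo = 1*5 = 5, Widget = 1*3 = 3.
Iteration 2: components of {Bearing,Cover,Gizmo,Widget} -> Bolt = 1*2 = 2.
Iteration 3: components of {Bolt} -> Base = 2*4 = 8.
Iteration 4: no further components; recursion stops.
SUM(total) = 1 + 5 + 5 + 1 + 3 + 2 + 8 = 25.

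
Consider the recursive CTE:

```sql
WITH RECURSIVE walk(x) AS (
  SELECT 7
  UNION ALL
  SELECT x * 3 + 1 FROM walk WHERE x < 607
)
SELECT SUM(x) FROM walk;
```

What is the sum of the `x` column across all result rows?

905

Base: x=7.
Iteration 1: 7 < 607 holds -> x = 7 * 3 + 1 = 22.
Iteration 2: 22 < 607 holds -> x = 22 * 3 + 1 = 67.
Iteration 3: 67 < 607 holds -> x = 67 * 3 + 1 = 202.
Iteration 4: 202 < 607 holds -> x = 202 * 3 + 1 = 607.
Iteration 5: 607 < 607 fails; recursion stops.
SUM(x) = 7 + 22 + 67 + 202 + 607 = 905.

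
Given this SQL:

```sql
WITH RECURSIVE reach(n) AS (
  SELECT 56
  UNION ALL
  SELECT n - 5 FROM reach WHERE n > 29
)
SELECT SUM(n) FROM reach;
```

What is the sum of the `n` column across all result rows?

Base: n=56.
Iteration 1: 56 > 29 holds -> n = 56 - 5 = 51.
Iteration 2: 51 > 29 holds -> n = 51 - 5 = 46.
Iteration 3: 46 > 29 holds -> n = 46 - 5 = 41.
Iteration 4: 41 > 29 holds -> n = 41 - 5 = 36.
Iteration 5: 36 > 29 holds -> n = 36 - 5 = 31.
Iteration 6: 31 > 29 holds -> n = 31 - 5 = 26.
Iteration 7: 26 > 29 fails; recursion stops.
SUM(n) = 56 + 51 + 46 + 41 + 36 + 31 + 26 = 287.

287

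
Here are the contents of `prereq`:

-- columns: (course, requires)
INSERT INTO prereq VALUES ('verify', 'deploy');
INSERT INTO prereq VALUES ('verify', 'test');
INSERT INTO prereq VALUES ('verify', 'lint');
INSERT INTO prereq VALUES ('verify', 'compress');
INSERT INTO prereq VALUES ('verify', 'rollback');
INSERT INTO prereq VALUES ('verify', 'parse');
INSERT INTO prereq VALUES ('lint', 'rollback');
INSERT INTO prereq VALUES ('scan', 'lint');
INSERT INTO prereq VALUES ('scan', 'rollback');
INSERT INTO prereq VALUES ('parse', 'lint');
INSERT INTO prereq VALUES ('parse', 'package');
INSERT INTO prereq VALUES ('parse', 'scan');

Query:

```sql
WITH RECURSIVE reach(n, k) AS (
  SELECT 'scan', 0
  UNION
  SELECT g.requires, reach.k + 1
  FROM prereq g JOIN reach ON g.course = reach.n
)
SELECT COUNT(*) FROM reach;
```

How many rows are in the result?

4

Base: (scan, k=0).
Iteration 1: edges from {scan} -> (lint, k=1), (rollback, k=1).
Iteration 2: edges from {lint,rollback} -> (rollback, k=2).
Iteration 3: no outgoing edges from {rollback}; recursion stops.
Total rows emitted: 4.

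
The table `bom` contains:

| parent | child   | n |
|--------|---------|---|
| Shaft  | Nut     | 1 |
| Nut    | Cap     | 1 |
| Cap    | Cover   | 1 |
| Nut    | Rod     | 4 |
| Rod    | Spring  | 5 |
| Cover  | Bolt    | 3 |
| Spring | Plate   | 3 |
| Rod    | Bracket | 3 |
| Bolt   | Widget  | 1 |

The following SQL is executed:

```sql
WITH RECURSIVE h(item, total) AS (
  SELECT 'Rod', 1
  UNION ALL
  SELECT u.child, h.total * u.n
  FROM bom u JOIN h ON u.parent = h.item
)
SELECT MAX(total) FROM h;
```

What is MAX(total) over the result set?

15

Base: (Rod, total=1).
Iteration 1: components of {Rod} -> Bracket = 1*3 = 3, Spring = 1*5 = 5.
Iteration 2: components of {Bracket,Spring} -> Plate = 5*3 = 15.
Iteration 3: no further components; recursion stops.
total values: 1, 5, 3, 15; the maximum is 15.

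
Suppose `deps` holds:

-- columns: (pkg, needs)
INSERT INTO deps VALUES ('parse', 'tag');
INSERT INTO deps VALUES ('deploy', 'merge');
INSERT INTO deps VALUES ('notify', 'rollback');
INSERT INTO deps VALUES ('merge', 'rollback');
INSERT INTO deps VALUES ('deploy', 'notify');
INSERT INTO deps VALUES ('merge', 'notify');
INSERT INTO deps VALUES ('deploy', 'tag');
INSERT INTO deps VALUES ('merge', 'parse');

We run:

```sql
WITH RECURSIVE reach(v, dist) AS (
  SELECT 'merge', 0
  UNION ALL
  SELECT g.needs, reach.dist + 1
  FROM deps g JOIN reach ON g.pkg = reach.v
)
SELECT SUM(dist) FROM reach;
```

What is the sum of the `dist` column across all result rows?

Base: (merge, dist=0).
Iteration 1: edges from {merge} -> (notify, dist=1), (parse, dist=1), (rollback, dist=1).
Iteration 2: edges from {notify,parse,rollback} -> (rollback, dist=2), (tag, dist=2).
Iteration 3: no outgoing edges from {rollback,tag}; recursion stops.
SUM(dist) = 0 + 1 + 1 + 1 + 2 + 2 = 7.

7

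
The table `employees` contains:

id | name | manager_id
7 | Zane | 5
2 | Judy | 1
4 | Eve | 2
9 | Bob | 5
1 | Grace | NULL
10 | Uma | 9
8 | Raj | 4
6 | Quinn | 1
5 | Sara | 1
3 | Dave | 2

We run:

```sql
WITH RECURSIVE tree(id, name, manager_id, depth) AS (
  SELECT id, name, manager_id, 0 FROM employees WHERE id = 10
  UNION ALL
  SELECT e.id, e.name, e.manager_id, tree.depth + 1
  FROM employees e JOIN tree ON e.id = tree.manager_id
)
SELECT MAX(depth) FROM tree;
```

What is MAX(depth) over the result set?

3

Base: id=10 (Uma), manager_id=9, depth 0.
Iteration 1: join on id=9 -> Bob (id 9, manager_id=5, depth 1).
Iteration 2: join on id=5 -> Sara (id 5, manager_id=1, depth 2).
Iteration 3: join on id=1 -> Grace (id 1, manager_id=NULL, depth 3).
Iteration 4: manager_id is NULL; no match; recursion stops.
depth values: 0, 1, 2, 3; the maximum is 3.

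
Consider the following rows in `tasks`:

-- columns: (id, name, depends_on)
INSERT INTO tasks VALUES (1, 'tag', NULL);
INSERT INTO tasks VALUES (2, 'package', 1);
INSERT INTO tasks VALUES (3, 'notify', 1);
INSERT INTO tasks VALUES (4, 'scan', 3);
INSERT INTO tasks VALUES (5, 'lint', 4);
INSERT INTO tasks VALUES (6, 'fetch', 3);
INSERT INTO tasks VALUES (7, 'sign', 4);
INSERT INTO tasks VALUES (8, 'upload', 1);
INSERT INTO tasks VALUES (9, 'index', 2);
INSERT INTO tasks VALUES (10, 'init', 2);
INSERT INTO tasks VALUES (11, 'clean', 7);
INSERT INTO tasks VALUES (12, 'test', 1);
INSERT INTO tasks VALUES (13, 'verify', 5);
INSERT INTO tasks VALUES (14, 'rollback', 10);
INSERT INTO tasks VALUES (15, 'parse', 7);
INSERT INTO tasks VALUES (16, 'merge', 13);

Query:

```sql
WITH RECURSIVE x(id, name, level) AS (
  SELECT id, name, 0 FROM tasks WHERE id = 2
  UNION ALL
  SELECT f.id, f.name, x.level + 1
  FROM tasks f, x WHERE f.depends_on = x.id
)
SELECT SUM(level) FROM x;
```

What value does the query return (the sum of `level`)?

Base: id=2 (package) at level 0.
Iteration 1: rows with depends_on in {2} -> index (id 9, level 1), init (id 10, level 1).
Iteration 2: rows with depends_on in {9,10} -> rollback (id 14, level 2).
Iteration 3: no rows with depends_on in {14}; recursion stops.
SUM(level) = 0 + 1 + 1 + 2 = 4.

4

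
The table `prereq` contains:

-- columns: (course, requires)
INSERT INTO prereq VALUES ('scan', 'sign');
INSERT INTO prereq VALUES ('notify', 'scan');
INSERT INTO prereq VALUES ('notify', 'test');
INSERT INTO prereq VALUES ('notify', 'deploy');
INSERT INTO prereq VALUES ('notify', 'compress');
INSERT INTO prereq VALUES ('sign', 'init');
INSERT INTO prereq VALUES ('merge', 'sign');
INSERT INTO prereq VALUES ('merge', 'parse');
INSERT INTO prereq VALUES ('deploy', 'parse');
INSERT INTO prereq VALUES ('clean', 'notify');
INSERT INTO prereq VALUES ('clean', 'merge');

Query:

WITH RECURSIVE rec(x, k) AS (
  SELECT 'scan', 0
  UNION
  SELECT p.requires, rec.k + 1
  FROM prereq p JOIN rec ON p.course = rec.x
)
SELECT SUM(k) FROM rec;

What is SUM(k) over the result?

3

Base: (scan, k=0).
Iteration 1: edges from {scan} -> (sign, k=1).
Iteration 2: edges from {sign} -> (init, k=2).
Iteration 3: no outgoing edges from {init}; recursion stops.
SUM(k) = 0 + 1 + 2 = 3.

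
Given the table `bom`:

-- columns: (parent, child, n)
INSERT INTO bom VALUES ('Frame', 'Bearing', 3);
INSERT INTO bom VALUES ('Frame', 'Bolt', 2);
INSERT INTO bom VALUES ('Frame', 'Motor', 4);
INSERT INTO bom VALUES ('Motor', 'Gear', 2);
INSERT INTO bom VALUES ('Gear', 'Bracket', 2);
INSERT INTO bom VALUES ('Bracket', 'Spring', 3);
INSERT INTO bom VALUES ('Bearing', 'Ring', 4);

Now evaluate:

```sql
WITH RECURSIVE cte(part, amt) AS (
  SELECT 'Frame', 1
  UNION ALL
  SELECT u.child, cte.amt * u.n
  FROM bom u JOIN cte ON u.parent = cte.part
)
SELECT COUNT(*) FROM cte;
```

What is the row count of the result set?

8

Base: (Frame, amt=1).
Iteration 1: components of {Frame} -> Bearing = 1*3 = 3, Bolt = 1*2 = 2, Motor = 1*4 = 4.
Iteration 2: components of {Bearing,Bolt,Motor} -> Gear = 4*2 = 8, Ring = 3*4 = 12.
Iteration 3: components of {Gear,Ring} -> Bracket = 8*2 = 16.
Iteration 4: components of {Bracket} -> Spring = 16*3 = 48.
Iteration 5: no further components; recursion stops.
Total rows emitted: 8.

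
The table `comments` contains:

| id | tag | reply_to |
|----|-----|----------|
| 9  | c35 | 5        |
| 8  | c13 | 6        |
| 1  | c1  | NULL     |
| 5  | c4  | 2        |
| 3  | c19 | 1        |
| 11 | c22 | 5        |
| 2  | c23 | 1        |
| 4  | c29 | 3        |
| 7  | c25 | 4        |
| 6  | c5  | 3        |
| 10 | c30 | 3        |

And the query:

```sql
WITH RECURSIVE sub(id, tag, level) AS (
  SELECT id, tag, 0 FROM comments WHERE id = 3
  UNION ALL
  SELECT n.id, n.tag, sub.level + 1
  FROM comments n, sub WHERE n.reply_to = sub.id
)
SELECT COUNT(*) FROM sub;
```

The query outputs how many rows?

Base: id=3 (c19) at level 0.
Iteration 1: rows with reply_to in {3} -> c29 (id 4, level 1), c5 (id 6, level 1), c30 (id 10, level 1).
Iteration 2: rows with reply_to in {4,6,10} -> c25 (id 7, level 2), c13 (id 8, level 2).
Iteration 3: no rows with reply_to in {7,8}; recursion stops.
Total rows emitted: 6.

6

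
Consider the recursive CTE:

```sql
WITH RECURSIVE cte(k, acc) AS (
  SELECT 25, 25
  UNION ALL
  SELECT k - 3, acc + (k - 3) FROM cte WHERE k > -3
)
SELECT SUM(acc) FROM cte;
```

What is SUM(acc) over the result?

Base: k=25, acc=25.
Iteration 1: 25 > -3 holds -> k = 25 - 3 = 22, acc = 25 + 22 = 47.
Iteration 2: 22 > -3 holds -> k = 22 - 3 = 19, acc = 47 + 19 = 66.
Iteration 3: 19 > -3 holds -> k = 19 - 3 = 16, acc = 66 + 16 = 82.
Iteration 4: 16 > -3 holds -> k = 16 - 3 = 13, acc = 82 + 13 = 95.
Iteration 5: 13 > -3 holds -> k = 13 - 3 = 10, acc = 95 + 10 = 105.
Iteration 6: 10 > -3 holds -> k = 10 - 3 = 7, acc = 105 + 7 = 112.
Iteration 7: 7 > -3 holds -> k = 7 - 3 = 4, acc = 112 + 4 = 116.
Iteration 8: 4 > -3 holds -> k = 4 - 3 = 1, acc = 116 + 1 = 117.
Iteration 9: 1 > -3 holds -> k = 1 - 3 = -2, acc = 117 + -2 = 115.
Iteration 10: -2 > -3 holds -> k = -2 - 3 = -5, acc = 115 + -5 = 110.
Iteration 11: -5 > -3 fails; recursion stops.
SUM(acc) = 25 + 47 + 66 + 82 + 95 + 105 + 112 + 116 + 117 + 115 + 110 = 990.

990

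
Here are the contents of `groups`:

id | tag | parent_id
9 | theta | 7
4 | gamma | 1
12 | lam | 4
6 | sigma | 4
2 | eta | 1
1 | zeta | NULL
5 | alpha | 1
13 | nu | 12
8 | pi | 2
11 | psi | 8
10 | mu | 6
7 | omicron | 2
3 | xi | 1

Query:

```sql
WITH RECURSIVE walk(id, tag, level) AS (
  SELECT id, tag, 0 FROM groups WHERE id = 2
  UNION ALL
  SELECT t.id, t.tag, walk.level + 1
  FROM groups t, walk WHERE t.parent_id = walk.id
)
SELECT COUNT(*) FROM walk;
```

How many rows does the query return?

Base: id=2 (eta) at level 0.
Iteration 1: rows with parent_id in {2} -> omicron (id 7, level 1), pi (id 8, level 1).
Iteration 2: rows with parent_id in {7,8} -> theta (id 9, level 2), psi (id 11, level 2).
Iteration 3: no rows with parent_id in {9,11}; recursion stops.
Total rows emitted: 5.

5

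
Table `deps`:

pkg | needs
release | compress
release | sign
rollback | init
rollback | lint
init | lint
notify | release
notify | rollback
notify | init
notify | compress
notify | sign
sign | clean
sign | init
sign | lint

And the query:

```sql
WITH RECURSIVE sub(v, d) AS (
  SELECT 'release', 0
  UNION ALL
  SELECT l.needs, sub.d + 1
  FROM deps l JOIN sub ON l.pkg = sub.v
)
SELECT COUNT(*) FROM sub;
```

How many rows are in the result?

7

Base: (release, d=0).
Iteration 1: edges from {release} -> (compress, d=1), (sign, d=1).
Iteration 2: edges from {compress,sign} -> (clean, d=2), (init, d=2), (lint, d=2).
Iteration 3: edges from {clean,init,lint} -> (lint, d=3).
Iteration 4: no outgoing edges from {lint}; recursion stops.
Total rows emitted: 7.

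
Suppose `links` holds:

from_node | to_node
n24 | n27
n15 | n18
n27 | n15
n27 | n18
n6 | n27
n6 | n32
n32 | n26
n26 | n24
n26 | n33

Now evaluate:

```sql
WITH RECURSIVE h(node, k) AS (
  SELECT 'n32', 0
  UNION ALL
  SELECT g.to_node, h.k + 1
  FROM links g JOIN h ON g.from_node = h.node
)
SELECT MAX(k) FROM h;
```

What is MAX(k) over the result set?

Base: (n32, k=0).
Iteration 1: edges from {n32} -> (n26, k=1).
Iteration 2: edges from {n26} -> (n24, k=2), (n33, k=2).
Iteration 3: edges from {n24,n33} -> (n27, k=3).
Iteration 4: edges from {n27} -> (n15, k=4), (n18, k=4).
Iteration 5: edges from {n15,n18} -> (n18, k=5).
Iteration 6: no outgoing edges from {n18}; recursion stops.
k values: 0, 1, 2, 2, 3, 4, 4, 5; the maximum is 5.

5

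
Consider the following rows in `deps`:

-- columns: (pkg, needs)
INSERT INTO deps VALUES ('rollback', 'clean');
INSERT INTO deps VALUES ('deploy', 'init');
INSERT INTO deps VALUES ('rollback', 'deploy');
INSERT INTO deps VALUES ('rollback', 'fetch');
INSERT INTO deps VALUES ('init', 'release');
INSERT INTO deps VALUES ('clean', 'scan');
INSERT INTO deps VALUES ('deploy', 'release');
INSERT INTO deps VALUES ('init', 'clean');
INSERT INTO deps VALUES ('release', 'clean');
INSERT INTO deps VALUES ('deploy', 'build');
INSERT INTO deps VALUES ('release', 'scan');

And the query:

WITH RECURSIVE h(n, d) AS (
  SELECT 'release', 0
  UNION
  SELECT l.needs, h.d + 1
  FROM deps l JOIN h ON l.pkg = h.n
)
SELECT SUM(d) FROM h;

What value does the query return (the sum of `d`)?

Base: (release, d=0).
Iteration 1: edges from {release} -> (clean, d=1), (scan, d=1).
Iteration 2: edges from {clean,scan} -> (scan, d=2).
Iteration 3: no outgoing edges from {scan}; recursion stops.
SUM(d) = 0 + 1 + 1 + 2 = 4.

4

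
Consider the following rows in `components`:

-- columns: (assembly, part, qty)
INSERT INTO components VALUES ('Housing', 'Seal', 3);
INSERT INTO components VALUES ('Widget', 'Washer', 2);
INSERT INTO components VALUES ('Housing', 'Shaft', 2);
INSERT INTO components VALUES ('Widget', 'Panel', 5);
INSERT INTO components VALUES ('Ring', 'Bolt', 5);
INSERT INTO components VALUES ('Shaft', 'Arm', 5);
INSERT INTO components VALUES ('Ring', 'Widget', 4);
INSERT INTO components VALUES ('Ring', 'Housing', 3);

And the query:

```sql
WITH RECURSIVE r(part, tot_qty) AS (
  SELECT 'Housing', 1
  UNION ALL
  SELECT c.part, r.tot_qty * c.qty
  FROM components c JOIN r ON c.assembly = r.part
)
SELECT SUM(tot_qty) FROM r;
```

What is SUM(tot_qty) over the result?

Base: (Housing, tot_qty=1).
Iteration 1: components of {Housing} -> Seal = 1*3 = 3, Shaft = 1*2 = 2.
Iteration 2: components of {Seal,Shaft} -> Arm = 2*5 = 10.
Iteration 3: no further components; recursion stops.
SUM(tot_qty) = 1 + 2 + 3 + 10 = 16.

16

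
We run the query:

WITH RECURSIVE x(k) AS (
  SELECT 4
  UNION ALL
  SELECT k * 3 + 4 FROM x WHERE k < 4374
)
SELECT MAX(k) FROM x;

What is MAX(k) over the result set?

Base: k=4.
Iteration 1: 4 < 4374 holds -> k = 4 * 3 + 4 = 16.
Iteration 2: 16 < 4374 holds -> k = 16 * 3 + 4 = 52.
Iteration 3: 52 < 4374 holds -> k = 52 * 3 + 4 = 160.
Iteration 4: 160 < 4374 holds -> k = 160 * 3 + 4 = 484.
Iteration 5: 484 < 4374 holds -> k = 484 * 3 + 4 = 1456.
Iteration 6: 1456 < 4374 holds -> k = 1456 * 3 + 4 = 4372.
Iteration 7: 4372 < 4374 holds -> k = 4372 * 3 + 4 = 13120.
Iteration 8: 13120 < 4374 fails; recursion stops.
k values: 4, 16, 52, 160, 484, 1456, 4372, 13120; the maximum is 13120.

13120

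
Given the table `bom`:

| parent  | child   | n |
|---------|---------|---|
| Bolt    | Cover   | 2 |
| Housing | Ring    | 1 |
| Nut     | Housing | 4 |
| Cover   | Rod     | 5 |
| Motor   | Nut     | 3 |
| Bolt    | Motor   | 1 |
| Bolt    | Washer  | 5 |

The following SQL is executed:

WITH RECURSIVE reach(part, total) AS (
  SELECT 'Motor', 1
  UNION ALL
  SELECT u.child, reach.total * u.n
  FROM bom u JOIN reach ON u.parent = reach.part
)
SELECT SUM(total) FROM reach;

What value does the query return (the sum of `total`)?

28

Base: (Motor, total=1).
Iteration 1: components of {Motor} -> Nut = 1*3 = 3.
Iteration 2: components of {Nut} -> Housing = 3*4 = 12.
Iteration 3: components of {Housing} -> Ring = 12*1 = 12.
Iteration 4: no further components; recursion stops.
SUM(total) = 1 + 3 + 12 + 12 = 28.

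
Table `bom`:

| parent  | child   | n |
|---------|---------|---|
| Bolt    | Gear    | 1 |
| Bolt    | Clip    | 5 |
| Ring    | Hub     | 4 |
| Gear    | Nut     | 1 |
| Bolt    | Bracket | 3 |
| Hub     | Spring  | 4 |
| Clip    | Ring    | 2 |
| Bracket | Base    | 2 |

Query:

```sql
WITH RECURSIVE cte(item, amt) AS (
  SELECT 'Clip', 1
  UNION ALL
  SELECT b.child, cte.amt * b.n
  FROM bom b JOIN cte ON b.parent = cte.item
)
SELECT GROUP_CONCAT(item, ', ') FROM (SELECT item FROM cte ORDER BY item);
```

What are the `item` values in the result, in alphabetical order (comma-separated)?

Base: (Clip, amt=1).
Iteration 1: components of {Clip} -> Ring = 1*2 = 2.
Iteration 2: components of {Ring} -> Hub = 2*4 = 8.
Iteration 3: components of {Hub} -> Spring = 8*4 = 32.
Iteration 4: no further components; recursion stops.

Clip, Hub, Ring, Spring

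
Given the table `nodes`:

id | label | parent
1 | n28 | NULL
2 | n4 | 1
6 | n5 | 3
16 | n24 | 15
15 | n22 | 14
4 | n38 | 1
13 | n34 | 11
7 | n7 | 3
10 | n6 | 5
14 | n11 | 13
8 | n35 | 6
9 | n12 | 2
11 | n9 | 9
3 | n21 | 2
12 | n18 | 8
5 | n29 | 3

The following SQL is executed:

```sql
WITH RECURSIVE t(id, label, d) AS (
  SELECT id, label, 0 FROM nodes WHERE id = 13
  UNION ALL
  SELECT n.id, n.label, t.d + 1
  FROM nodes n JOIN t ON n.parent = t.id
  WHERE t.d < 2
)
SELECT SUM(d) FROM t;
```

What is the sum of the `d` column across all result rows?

3

Base: id=13 (n34) at d 0.
Iteration 1: rows with parent in {13} -> n11 (id 14, d 1).
Iteration 2: rows with parent in {14} -> n22 (id 15, d 2).
Iteration 3: d < 2 fails for all current rows; recursion stops.
SUM(d) = 0 + 1 + 2 = 3.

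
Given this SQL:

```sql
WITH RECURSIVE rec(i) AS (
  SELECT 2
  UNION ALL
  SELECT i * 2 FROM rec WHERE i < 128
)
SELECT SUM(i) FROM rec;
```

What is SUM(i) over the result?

254

Base: i=2.
Iteration 1: 2 < 128 holds -> i = 2 * 2 = 4.
Iteration 2: 4 < 128 holds -> i = 4 * 2 = 8.
Iteration 3: 8 < 128 holds -> i = 8 * 2 = 16.
Iteration 4: 16 < 128 holds -> i = 16 * 2 = 32.
Iteration 5: 32 < 128 holds -> i = 32 * 2 = 64.
Iteration 6: 64 < 128 holds -> i = 64 * 2 = 128.
Iteration 7: 128 < 128 fails; recursion stops.
SUM(i) = 2 + 4 + 8 + 16 + 32 + 64 + 128 = 254.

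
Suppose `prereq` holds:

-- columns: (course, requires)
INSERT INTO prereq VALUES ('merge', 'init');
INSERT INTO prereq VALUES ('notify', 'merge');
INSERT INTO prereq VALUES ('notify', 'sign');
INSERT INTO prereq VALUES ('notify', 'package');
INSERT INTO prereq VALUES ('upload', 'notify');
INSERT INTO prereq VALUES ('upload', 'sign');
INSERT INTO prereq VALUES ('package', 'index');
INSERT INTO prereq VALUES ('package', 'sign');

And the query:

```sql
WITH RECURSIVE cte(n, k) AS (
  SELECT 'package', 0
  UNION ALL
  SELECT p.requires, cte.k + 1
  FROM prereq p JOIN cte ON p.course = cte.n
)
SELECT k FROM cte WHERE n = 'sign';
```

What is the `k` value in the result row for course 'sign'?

Base: (package, k=0).
Iteration 1: edges from {package} -> (index, k=1), (sign, k=1).
Iteration 2: no outgoing edges from {index,sign}; recursion stops.

1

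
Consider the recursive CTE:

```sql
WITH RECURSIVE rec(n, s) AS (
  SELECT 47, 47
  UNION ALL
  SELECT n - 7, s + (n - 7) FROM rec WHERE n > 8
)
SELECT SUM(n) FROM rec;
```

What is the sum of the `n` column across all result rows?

Base: n=47, s=47.
Iteration 1: 47 > 8 holds -> n = 47 - 7 = 40, s = 47 + 40 = 87.
Iteration 2: 40 > 8 holds -> n = 40 - 7 = 33, s = 87 + 33 = 120.
Iteration 3: 33 > 8 holds -> n = 33 - 7 = 26, s = 120 + 26 = 146.
Iteration 4: 26 > 8 holds -> n = 26 - 7 = 19, s = 146 + 19 = 165.
Iteration 5: 19 > 8 holds -> n = 19 - 7 = 12, s = 165 + 12 = 177.
Iteration 6: 12 > 8 holds -> n = 12 - 7 = 5, s = 177 + 5 = 182.
Iteration 7: 5 > 8 fails; recursion stops.
SUM(n) = 47 + 40 + 33 + 26 + 19 + 12 + 5 = 182.

182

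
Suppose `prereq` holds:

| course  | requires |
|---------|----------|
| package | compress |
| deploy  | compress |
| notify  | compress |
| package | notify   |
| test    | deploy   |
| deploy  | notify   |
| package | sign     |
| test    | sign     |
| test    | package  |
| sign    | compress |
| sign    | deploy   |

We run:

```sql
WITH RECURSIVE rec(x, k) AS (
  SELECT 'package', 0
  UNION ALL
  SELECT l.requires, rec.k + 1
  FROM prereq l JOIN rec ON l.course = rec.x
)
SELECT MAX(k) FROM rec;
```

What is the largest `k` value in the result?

4

Base: (package, k=0).
Iteration 1: edges from {package} -> (compress, k=1), (notify, k=1), (sign, k=1).
Iteration 2: edges from {compress,notify,sign} -> (compress, k=2) x2, (deploy, k=2). [UNION ALL keeps all 3 new rows, including repeats]
Iteration 3: edges from {compress,deploy} -> (compress, k=3), (notify, k=3).
Iteration 4: edges from {compress,notify} -> (compress, k=4).
Iteration 5: no outgoing edges from {compress}; recursion stops.
k values: 0, 1, 1, 1, 2, 2, 2, 3, 3, 4; the maximum is 4.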